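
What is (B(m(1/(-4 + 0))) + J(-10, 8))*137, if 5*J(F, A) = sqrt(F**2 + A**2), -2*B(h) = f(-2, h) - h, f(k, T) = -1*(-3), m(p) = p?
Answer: -1781/8 + 274*sqrt(41)/5 ≈ 128.27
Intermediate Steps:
f(k, T) = 3
B(h) = -3/2 + h/2 (B(h) = -(3 - h)/2 = -3/2 + h/2)
J(F, A) = sqrt(A**2 + F**2)/5 (J(F, A) = sqrt(F**2 + A**2)/5 = sqrt(A**2 + F**2)/5)
(B(m(1/(-4 + 0))) + J(-10, 8))*137 = ((-3/2 + 1/(2*(-4 + 0))) + sqrt(8**2 + (-10)**2)/5)*137 = ((-3/2 + (1/2)/(-4)) + sqrt(64 + 100)/5)*137 = ((-3/2 + (1/2)*(-1/4)) + sqrt(164)/5)*137 = ((-3/2 - 1/8) + (2*sqrt(41))/5)*137 = (-13/8 + 2*sqrt(41)/5)*137 = -1781/8 + 274*sqrt(41)/5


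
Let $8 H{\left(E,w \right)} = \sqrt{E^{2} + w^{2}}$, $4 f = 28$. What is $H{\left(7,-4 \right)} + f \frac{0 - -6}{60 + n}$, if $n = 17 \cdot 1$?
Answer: $\frac{6}{11} + \frac{\sqrt{65}}{8} \approx 1.5532$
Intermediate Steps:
$n = 17$
$f = 7$ ($f = \frac{1}{4} \cdot 28 = 7$)
$H{\left(E,w \right)} = \frac{\sqrt{E^{2} + w^{2}}}{8}$
$H{\left(7,-4 \right)} + f \frac{0 - -6}{60 + n} = \frac{\sqrt{7^{2} + \left(-4\right)^{2}}}{8} + 7 \frac{0 - -6}{60 + 17} = \frac{\sqrt{49 + 16}}{8} + 7 \frac{0 + 6}{77} = \frac{\sqrt{65}}{8} + 7 \cdot 6 \cdot \frac{1}{77} = \frac{\sqrt{65}}{8} + 7 \cdot \frac{6}{77} = \frac{\sqrt{65}}{8} + \frac{6}{11} = \frac{6}{11} + \frac{\sqrt{65}}{8}$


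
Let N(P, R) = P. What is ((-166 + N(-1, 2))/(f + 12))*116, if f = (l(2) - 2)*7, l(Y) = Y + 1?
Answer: -19372/19 ≈ -1019.6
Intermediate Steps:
l(Y) = 1 + Y
f = 7 (f = ((1 + 2) - 2)*7 = (3 - 2)*7 = 1*7 = 7)
((-166 + N(-1, 2))/(f + 12))*116 = ((-166 - 1)/(7 + 12))*116 = -167/19*116 = -19372/19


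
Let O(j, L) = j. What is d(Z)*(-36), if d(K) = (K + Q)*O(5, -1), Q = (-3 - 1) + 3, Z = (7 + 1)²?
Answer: -11340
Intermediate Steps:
Z = 64 (Z = 8² = 64)
Q = -1 (Q = -4 + 3 = -1)
d(K) = -5 + 5*K (d(K) = (K - 1)*5 = (-1 + K)*5 = -5 + 5*K)
d(Z)*(-36) = (-5 + 5*64)*(-36) = (-5 + 320)*(-36) = 315*(-36) = -11340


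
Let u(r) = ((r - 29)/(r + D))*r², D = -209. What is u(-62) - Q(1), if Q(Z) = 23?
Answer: 343571/271 ≈ 1267.8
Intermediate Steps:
u(r) = r²*(-29 + r)/(-209 + r) (u(r) = ((r - 29)/(r - 209))*r² = ((-29 + r)/(-209 + r))*r² = r²*(-29 + r)/(-209 + r))
u(-62) - Q(1) = (-62)²*(-29 - 62)/(-209 - 62) - 1*23 = 3844*(-91)/(-271) - 23 = 3844*(-1/271)*(-91) - 23 = 349804/271 - 23 = 343571/271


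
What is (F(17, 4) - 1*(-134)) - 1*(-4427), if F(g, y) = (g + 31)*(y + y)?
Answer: 4945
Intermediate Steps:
F(g, y) = 2*y*(31 + g) (F(g, y) = (31 + g)*(2*y) = 2*y*(31 + g))
(F(17, 4) - 1*(-134)) - 1*(-4427) = (2*4*(31 + 17) - 1*(-134)) - 1*(-4427) = (2*4*48 + 134) + 4427 = (384 + 134) + 4427 = 518 + 4427 = 4945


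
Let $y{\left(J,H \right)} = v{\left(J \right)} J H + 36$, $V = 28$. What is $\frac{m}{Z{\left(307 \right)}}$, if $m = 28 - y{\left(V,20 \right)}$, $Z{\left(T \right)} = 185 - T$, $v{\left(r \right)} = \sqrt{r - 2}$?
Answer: $\frac{4}{61} + \frac{280 \sqrt{26}}{61} \approx 23.471$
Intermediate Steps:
$v{\left(r \right)} = \sqrt{-2 + r}$
$y{\left(J,H \right)} = 36 + H J \sqrt{-2 + J}$ ($y{\left(J,H \right)} = \sqrt{-2 + J} J H + 36 = J \sqrt{-2 + J} H + 36 = H J \sqrt{-2 + J} + 36 = 36 + H J \sqrt{-2 + J}$)
$m = -8 - 560 \sqrt{26}$ ($m = 28 - \left(36 + 20 \cdot 28 \sqrt{-2 + 28}\right) = 28 - \left(36 + 20 \cdot 28 \sqrt{26}\right) = 28 - \left(36 + 560 \sqrt{26}\right) = -8 - 560 \sqrt{26} \approx -2863.4$)
$\frac{m}{Z{\left(307 \right)}} = \frac{-8 - 560 \sqrt{26}}{185 - 307} = \frac{-8 - 560 \sqrt{26}}{-122} = \left(-8 - 560 \sqrt{26}\right) \left(- \frac{1}{122}\right) = \frac{4}{61} + \frac{280 \sqrt{26}}{61}$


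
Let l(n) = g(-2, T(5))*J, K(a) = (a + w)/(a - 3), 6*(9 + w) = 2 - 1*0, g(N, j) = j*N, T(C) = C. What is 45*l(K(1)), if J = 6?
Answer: -2700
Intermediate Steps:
g(N, j) = N*j
w = -26/3 (w = -9 + (2 - 1*0)/6 = -9 + (2 + 0)/6 = -9 + (⅙)*2 = -9 + ⅓ = -26/3 ≈ -8.6667)
K(a) = (-26/3 + a)/(-3 + a) (K(a) = (a - 26/3)/(a - 3) = (-26/3 + a)/(-3 + a))
l(n) = -60 (l(n) = -2*5*6 = -10*6 = -60)
45*l(K(1)) = 45*(-60) = -2700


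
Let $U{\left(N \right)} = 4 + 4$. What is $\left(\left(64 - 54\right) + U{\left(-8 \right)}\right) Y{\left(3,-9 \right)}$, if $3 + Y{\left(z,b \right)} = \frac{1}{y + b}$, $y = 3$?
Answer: $-57$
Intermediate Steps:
$Y{\left(z,b \right)} = -3 + \frac{1}{3 + b}$
$U{\left(N \right)} = 8$
$\left(\left(64 - 54\right) + U{\left(-8 \right)}\right) Y{\left(3,-9 \right)} = \left(\left(64 - 54\right) + 8\right) \frac{-8 - -27}{3 - 9} = \left(\left(64 - 54\right) + 8\right) \frac{-8 + 27}{-6} = \left(10 + 8\right) \left(\left(- \frac{1}{6}\right) 19\right) = 18 \left(- \frac{19}{6}\right) = -57$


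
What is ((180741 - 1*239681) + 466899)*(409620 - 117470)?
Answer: 119185221850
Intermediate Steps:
((180741 - 1*239681) + 466899)*(409620 - 117470) = ((180741 - 239681) + 466899)*292150 = (-58940 + 466899)*292150 = 407959*292150 = 119185221850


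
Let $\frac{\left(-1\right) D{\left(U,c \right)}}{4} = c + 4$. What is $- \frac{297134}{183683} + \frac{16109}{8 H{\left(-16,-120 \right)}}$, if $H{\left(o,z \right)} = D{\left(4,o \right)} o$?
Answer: $- \frac{4784540743}{1128548352} \approx -4.2396$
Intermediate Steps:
$D{\left(U,c \right)} = -16 - 4 c$ ($D{\left(U,c \right)} = - 4 \left(c + 4\right) = - 4 \left(4 + c\right) = -16 - 4 c$)
$H{\left(o,z \right)} = o \left(-16 - 4 o\right)$ ($H{\left(o,z \right)} = \left(-16 - 4 o\right) o = o \left(-16 - 4 o\right)$)
$- \frac{297134}{183683} + \frac{16109}{8 H{\left(-16,-120 \right)}} = - \frac{297134}{183683} + \frac{16109}{8 \left(\left(-4\right) \left(-16\right) \left(4 - 16\right)\right)} = \left(-297134\right) \frac{1}{183683} + \frac{16109}{8 \left(\left(-4\right) \left(-16\right) \left(-12\right)\right)} = - \frac{297134}{183683} + \frac{16109}{8 \left(-768\right)} = - \frac{297134}{183683} + \frac{16109}{-6144} = - \frac{297134}{183683} + 16109 \left(- \frac{1}{6144}\right) = - \frac{297134}{183683} - \frac{16109}{6144} = - \frac{4784540743}{1128548352}$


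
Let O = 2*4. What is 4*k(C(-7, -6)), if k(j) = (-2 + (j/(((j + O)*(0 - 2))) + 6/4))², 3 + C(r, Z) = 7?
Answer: 16/9 ≈ 1.7778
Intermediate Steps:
O = 8
C(r, Z) = 4 (C(r, Z) = -3 + 7 = 4)
k(j) = (-½ + j/(-16 - 2*j))² (k(j) = (-2 + (j/(((j + 8)*(0 - 2))) + 6/4))² = (-2 + (j/(((8 + j)*(-2))) + 6*(¼)))² = (-2 + (j/(-16 - 2*j) + 3/2))² = (-2 + (3/2 + j/(-16 - 2*j)))² = (-½ + j/(-16 - 2*j))²)
4*k(C(-7, -6)) = 4*((4 + 4)²/(8 + 4)²) = 4*(8²/12²) = 4*(64*(1/144)) = 4*(4/9) = 16/9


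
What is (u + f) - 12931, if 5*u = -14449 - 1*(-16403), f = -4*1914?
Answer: -100981/5 ≈ -20196.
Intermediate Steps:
f = -7656
u = 1954/5 (u = (-14449 - 1*(-16403))/5 = (-14449 + 16403)/5 = (⅕)*1954 = 1954/5 ≈ 390.80)
(u + f) - 12931 = (1954/5 - 7656) - 12931 = -36326/5 - 12931 = -100981/5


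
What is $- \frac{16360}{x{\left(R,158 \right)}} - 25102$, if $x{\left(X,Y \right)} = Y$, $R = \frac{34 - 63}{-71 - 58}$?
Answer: $- \frac{1991238}{79} \approx -25206.0$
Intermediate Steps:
$R = \frac{29}{129}$ ($R = - \frac{29}{-129} = \left(-29\right) \left(- \frac{1}{129}\right) = \frac{29}{129} \approx 0.22481$)
$- \frac{16360}{x{\left(R,158 \right)}} - 25102 = - \frac{16360}{158} - 25102 = \left(-16360\right) \frac{1}{158} - 25102 = - \frac{8180}{79} - 25102 = - \frac{1991238}{79}$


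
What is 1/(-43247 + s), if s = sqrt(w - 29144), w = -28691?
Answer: -43247/1870360844 - I*sqrt(57835)/1870360844 ≈ -2.3122e-5 - 1.2858e-7*I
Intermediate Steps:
s = I*sqrt(57835) (s = sqrt(-28691 - 29144) = sqrt(-57835) = I*sqrt(57835) ≈ 240.49*I)
1/(-43247 + s) = 1/(-43247 + I*sqrt(57835))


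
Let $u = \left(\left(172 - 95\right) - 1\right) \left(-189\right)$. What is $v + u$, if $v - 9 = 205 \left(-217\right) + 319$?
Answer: $-58521$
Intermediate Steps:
$u = -14364$ ($u = \left(\left(172 - 95\right) - 1\right) \left(-189\right) = \left(77 - 1\right) \left(-189\right) = 76 \left(-189\right) = -14364$)
$v = -44157$ ($v = 9 + \left(205 \left(-217\right) + 319\right) = 9 + \left(-44485 + 319\right) = 9 - 44166 = -44157$)
$v + u = -44157 - 14364 = -58521$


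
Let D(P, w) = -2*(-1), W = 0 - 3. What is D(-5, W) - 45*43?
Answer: -1933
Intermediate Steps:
W = -3
D(P, w) = 2
D(-5, W) - 45*43 = 2 - 45*43 = 2 - 1935 = -1933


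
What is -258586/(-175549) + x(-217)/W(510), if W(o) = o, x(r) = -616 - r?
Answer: 20611603/29843330 ≈ 0.69066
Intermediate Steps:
-258586/(-175549) + x(-217)/W(510) = -258586/(-175549) + (-616 - 1*(-217))/510 = -258586*(-1/175549) + (-616 + 217)*(1/510) = 258586/175549 - 399*1/510 = 258586/175549 - 133/170 = 20611603/29843330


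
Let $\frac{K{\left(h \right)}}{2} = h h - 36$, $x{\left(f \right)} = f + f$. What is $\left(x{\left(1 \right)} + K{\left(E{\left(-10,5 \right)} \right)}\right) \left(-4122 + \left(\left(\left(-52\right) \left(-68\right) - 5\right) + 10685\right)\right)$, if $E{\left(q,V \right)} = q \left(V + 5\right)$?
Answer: $201173420$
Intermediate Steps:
$E{\left(q,V \right)} = q \left(5 + V\right)$
$x{\left(f \right)} = 2 f$
$K{\left(h \right)} = -72 + 2 h^{2}$ ($K{\left(h \right)} = 2 \left(h h - 36\right) = 2 \left(h^{2} - 36\right) = 2 \left(-36 + h^{2}\right) = -72 + 2 h^{2}$)
$\left(x{\left(1 \right)} + K{\left(E{\left(-10,5 \right)} \right)}\right) \left(-4122 + \left(\left(\left(-52\right) \left(-68\right) - 5\right) + 10685\right)\right) = \left(2 \cdot 1 - \left(72 - 2 \left(- 10 \left(5 + 5\right)\right)^{2}\right)\right) \left(-4122 + \left(\left(\left(-52\right) \left(-68\right) - 5\right) + 10685\right)\right) = \left(2 - \left(72 - 2 \left(\left(-10\right) 10\right)^{2}\right)\right) \left(-4122 + \left(\left(3536 - 5\right) + 10685\right)\right) = \left(2 - \left(72 - 2 \left(-100\right)^{2}\right)\right) \left(-4122 + \left(3531 + 10685\right)\right) = \left(2 + \left(-72 + 2 \cdot 10000\right)\right) \left(-4122 + 14216\right) = \left(2 + \left(-72 + 20000\right)\right) 10094 = \left(2 + 19928\right) 10094 = 19930 \cdot 10094 = 201173420$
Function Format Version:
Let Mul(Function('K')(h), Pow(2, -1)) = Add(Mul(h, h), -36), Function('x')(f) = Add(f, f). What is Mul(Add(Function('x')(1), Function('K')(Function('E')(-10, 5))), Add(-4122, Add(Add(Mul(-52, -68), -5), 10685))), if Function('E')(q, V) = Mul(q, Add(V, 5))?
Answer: 201173420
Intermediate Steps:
Function('E')(q, V) = Mul(q, Add(5, V))
Function('x')(f) = Mul(2, f)
Function('K')(h) = Add(-72, Mul(2, Pow(h, 2))) (Function('K')(h) = Mul(2, Add(Mul(h, h), -36)) = Mul(2, Add(Pow(h, 2), -36)) = Mul(2, Add(-36, Pow(h, 2))) = Add(-72, Mul(2, Pow(h, 2))))
Mul(Add(Function('x')(1), Function('K')(Function('E')(-10, 5))), Add(-4122, Add(Add(Mul(-52, -68), -5), 10685))) = Mul(Add(Mul(2, 1), Add(-72, Mul(2, Pow(Mul(-10, Add(5, 5)), 2)))), Add(-4122, Add(Add(Mul(-52, -68), -5), 10685))) = Mul(Add(2, Add(-72, Mul(2, Pow(Mul(-10, 10), 2)))), Add(-4122, Add(Add(3536, -5), 10685))) = Mul(Add(2, Add(-72, Mul(2, Pow(-100, 2)))), Add(-4122, Add(3531, 10685))) = Mul(Add(2, Add(-72, Mul(2, 10000))), Add(-4122, 14216)) = Mul(Add(2, Add(-72, 20000)), 10094) = Mul(Add(2, 19928), 10094) = Mul(19930, 10094) = 201173420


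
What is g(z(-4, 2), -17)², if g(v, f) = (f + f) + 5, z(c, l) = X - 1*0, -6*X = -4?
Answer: 841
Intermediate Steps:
X = ⅔ (X = -⅙*(-4) = ⅔ ≈ 0.66667)
z(c, l) = ⅔ (z(c, l) = ⅔ - 1*0 = ⅔ + 0 = ⅔)
g(v, f) = 5 + 2*f (g(v, f) = 2*f + 5 = 5 + 2*f)
g(z(-4, 2), -17)² = (5 + 2*(-17))² = (5 - 34)² = (-29)² = 841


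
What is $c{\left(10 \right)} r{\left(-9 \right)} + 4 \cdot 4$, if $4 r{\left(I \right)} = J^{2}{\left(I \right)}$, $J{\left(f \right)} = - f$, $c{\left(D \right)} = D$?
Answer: $\frac{437}{2} \approx 218.5$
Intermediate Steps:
$r{\left(I \right)} = \frac{I^{2}}{4}$ ($r{\left(I \right)} = \frac{\left(- I\right)^{2}}{4} = \frac{I^{2}}{4}$)
$c{\left(10 \right)} r{\left(-9 \right)} + 4 \cdot 4 = 10 \frac{\left(-9\right)^{2}}{4} + 4 \cdot 4 = 10 \cdot \frac{1}{4} \cdot 81 + 16 = 10 \cdot \frac{81}{4} + 16 = \frac{405}{2} + 16 = \frac{437}{2}$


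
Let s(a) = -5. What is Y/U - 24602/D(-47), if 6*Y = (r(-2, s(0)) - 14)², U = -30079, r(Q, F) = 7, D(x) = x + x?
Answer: 317144053/1211754 ≈ 261.72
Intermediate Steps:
D(x) = 2*x
Y = 49/6 (Y = (7 - 14)²/6 = (⅙)*(-7)² = (⅙)*49 = 49/6 ≈ 8.1667)
Y/U - 24602/D(-47) = (49/6)/(-30079) - 24602/(2*(-47)) = (49/6)*(-1/30079) - 24602/(-94) = -7/25782 - 24602*(-1/94) = -7/25782 + 12301/47 = 317144053/1211754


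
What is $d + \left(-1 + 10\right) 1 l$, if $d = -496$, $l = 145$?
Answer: $809$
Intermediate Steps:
$d + \left(-1 + 10\right) 1 l = -496 + \left(-1 + 10\right) 1 \cdot 145 = -496 + 9 \cdot 1 \cdot 145 = -496 + 9 \cdot 145 = -496 + 1305 = 809$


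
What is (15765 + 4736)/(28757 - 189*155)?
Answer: -20501/538 ≈ -38.106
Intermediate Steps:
(15765 + 4736)/(28757 - 189*155) = 20501/(28757 - 29295) = 20501/(-538) = 20501*(-1/538) = -20501/538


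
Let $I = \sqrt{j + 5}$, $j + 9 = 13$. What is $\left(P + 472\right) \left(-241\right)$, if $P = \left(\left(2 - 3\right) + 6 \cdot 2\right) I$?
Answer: $-121705$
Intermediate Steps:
$j = 4$ ($j = -9 + 13 = 4$)
$I = 3$ ($I = \sqrt{4 + 5} = \sqrt{9} = 3$)
$P = 33$ ($P = \left(\left(2 - 3\right) + 6 \cdot 2\right) 3 = \left(-1 + 12\right) 3 = 11 \cdot 3 = 33$)
$\left(P + 472\right) \left(-241\right) = \left(33 + 472\right) \left(-241\right) = 505 \left(-241\right) = -121705$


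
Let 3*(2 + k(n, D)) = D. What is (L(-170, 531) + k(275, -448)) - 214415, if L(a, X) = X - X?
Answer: -643699/3 ≈ -2.1457e+5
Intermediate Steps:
L(a, X) = 0
k(n, D) = -2 + D/3
(L(-170, 531) + k(275, -448)) - 214415 = (0 + (-2 + (⅓)*(-448))) - 214415 = (0 + (-2 - 448/3)) - 214415 = (0 - 454/3) - 214415 = -454/3 - 214415 = -643699/3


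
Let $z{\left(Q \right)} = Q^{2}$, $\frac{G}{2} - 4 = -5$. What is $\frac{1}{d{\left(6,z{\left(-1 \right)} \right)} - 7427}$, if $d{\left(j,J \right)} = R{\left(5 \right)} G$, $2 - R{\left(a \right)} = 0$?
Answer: $- \frac{1}{7431} \approx -0.00013457$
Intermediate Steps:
$G = -2$ ($G = 8 + 2 \left(-5\right) = 8 - 10 = -2$)
$R{\left(a \right)} = 2$ ($R{\left(a \right)} = 2 - 0 = 2 + 0 = 2$)
$d{\left(j,J \right)} = -4$ ($d{\left(j,J \right)} = 2 \left(-2\right) = -4$)
$\frac{1}{d{\left(6,z{\left(-1 \right)} \right)} - 7427} = \frac{1}{-4 - 7427} = \frac{1}{-7431} = - \frac{1}{7431}$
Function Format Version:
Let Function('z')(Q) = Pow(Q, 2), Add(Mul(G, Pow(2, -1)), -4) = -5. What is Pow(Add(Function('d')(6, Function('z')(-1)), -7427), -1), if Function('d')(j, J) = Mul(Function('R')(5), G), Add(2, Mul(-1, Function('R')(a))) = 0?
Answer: Rational(-1, 7431) ≈ -0.00013457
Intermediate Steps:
G = -2 (G = Add(8, Mul(2, -5)) = Add(8, -10) = -2)
Function('R')(a) = 2 (Function('R')(a) = Add(2, Mul(-1, 0)) = Add(2, 0) = 2)
Function('d')(j, J) = -4 (Function('d')(j, J) = Mul(2, -2) = -4)
Pow(Add(Function('d')(6, Function('z')(-1)), -7427), -1) = Pow(Add(-4, -7427), -1) = Pow(-7431, -1) = Rational(-1, 7431)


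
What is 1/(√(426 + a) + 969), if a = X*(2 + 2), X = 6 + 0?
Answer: 323/312837 - 5*√2/312837 ≈ 0.0010099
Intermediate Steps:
X = 6
a = 24 (a = 6*(2 + 2) = 6*4 = 24)
1/(√(426 + a) + 969) = 1/(√(426 + 24) + 969) = 1/(√450 + 969) = 1/(15*√2 + 969) = 1/(969 + 15*√2)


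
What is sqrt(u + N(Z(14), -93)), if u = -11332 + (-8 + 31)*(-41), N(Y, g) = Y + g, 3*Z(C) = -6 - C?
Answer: 2*I*sqrt(27843)/3 ≈ 111.24*I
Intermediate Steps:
Z(C) = -2 - C/3 (Z(C) = (-6 - C)/3 = -2 - C/3)
u = -12275 (u = -11332 + 23*(-41) = -11332 - 943 = -12275)
sqrt(u + N(Z(14), -93)) = sqrt(-12275 + ((-2 - 1/3*14) - 93)) = sqrt(-12275 + ((-2 - 14/3) - 93)) = sqrt(-12275 + (-20/3 - 93)) = sqrt(-12275 - 299/3) = sqrt(-37124/3) = 2*I*sqrt(27843)/3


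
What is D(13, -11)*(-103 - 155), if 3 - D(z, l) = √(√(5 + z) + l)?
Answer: -774 + 258*I*√(11 - 3*√2) ≈ -774.0 + 670.67*I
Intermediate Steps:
D(z, l) = 3 - √(l + √(5 + z)) (D(z, l) = 3 - √(√(5 + z) + l) = 3 - √(l + √(5 + z)))
D(13, -11)*(-103 - 155) = (3 - √(-11 + √(5 + 13)))*(-103 - 155) = (3 - √(-11 + √18))*(-258) = (3 - √(-11 + 3*√2))*(-258) = -774 + 258*√(-11 + 3*√2)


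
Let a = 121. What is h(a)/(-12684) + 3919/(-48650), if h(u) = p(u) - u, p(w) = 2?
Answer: -3137089/44076900 ≈ -0.071173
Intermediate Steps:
h(u) = 2 - u
h(a)/(-12684) + 3919/(-48650) = (2 - 1*121)/(-12684) + 3919/(-48650) = (2 - 121)*(-1/12684) + 3919*(-1/48650) = -119*(-1/12684) - 3919/48650 = 17/1812 - 3919/48650 = -3137089/44076900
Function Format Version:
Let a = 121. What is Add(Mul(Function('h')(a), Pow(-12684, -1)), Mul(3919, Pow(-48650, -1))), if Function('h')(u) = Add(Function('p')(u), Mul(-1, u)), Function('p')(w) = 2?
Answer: Rational(-3137089, 44076900) ≈ -0.071173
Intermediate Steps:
Function('h')(u) = Add(2, Mul(-1, u))
Add(Mul(Function('h')(a), Pow(-12684, -1)), Mul(3919, Pow(-48650, -1))) = Add(Mul(Add(2, Mul(-1, 121)), Pow(-12684, -1)), Mul(3919, Pow(-48650, -1))) = Add(Mul(Add(2, -121), Rational(-1, 12684)), Mul(3919, Rational(-1, 48650))) = Add(Mul(-119, Rational(-1, 12684)), Rational(-3919, 48650)) = Add(Rational(17, 1812), Rational(-3919, 48650)) = Rational(-3137089, 44076900)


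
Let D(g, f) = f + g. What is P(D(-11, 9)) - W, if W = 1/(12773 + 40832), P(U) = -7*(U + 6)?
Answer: -1500941/53605 ≈ -28.000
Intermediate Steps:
P(U) = -42 - 7*U (P(U) = -7*(6 + U) = -42 - 7*U)
W = 1/53605 ≈ 1.8655e-5
P(D(-11, 9)) - W = (-42 - 7*(9 - 11)) - 1*1/53605 = (-42 - 7*(-2)) - 1/53605 = (-42 + 14) - 1/53605 = -28 - 1/53605 = -1500941/53605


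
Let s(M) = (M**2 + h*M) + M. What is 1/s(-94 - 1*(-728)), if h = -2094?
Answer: -1/925006 ≈ -1.0811e-6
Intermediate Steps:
s(M) = M**2 - 2093*M (s(M) = (M**2 - 2094*M) + M = M**2 - 2093*M)
1/s(-94 - 1*(-728)) = 1/((-94 - 1*(-728))*(-2093 + (-94 - 1*(-728)))) = 1/((-94 + 728)*(-2093 + (-94 + 728))) = 1/(634*(-2093 + 634)) = 1/(634*(-1459)) = 1/(-925006) = -1/925006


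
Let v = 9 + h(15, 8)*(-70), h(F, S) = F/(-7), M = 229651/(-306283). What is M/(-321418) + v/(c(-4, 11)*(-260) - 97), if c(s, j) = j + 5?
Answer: -5217252197813/139693269528186 ≈ -0.037348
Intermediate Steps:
M = -229651/306283 (M = 229651*(-1/306283) = -229651/306283 ≈ -0.74980)
h(F, S) = -F/7 (h(F, S) = F*(-1/7) = -F/7)
c(s, j) = 5 + j
v = 159 (v = 9 - 1/7*15*(-70) = 9 - 15/7*(-70) = 9 + 150 = 159)
M/(-321418) + v/(c(-4, 11)*(-260) - 97) = -229651/306283/(-321418) + 159/((5 + 11)*(-260) - 97) = -229651/306283*(-1/321418) + 159/(16*(-260) - 97) = 229651/98444869294 + 159/(-4160 - 97) = 229651/98444869294 + 159/(-4257) = 229651/98444869294 + 159*(-1/4257) = 229651/98444869294 - 53/1419 = -5217252197813/139693269528186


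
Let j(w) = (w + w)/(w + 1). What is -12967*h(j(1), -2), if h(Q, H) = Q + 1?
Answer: -25934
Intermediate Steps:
j(w) = 2*w/(1 + w) (j(w) = (2*w)/(1 + w) = 2*w/(1 + w))
h(Q, H) = 1 + Q
-12967*h(j(1), -2) = -12967*(1 + 2*1/(1 + 1)) = -12967*(1 + 2*1/2) = -12967*(1 + 2*1*(1/2)) = -12967*(1 + 1) = -12967*2 = -25934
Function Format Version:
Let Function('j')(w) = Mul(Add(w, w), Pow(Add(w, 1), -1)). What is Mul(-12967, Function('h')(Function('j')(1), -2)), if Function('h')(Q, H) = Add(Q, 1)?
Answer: -25934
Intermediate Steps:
Function('j')(w) = Mul(2, w, Pow(Add(1, w), -1)) (Function('j')(w) = Mul(Mul(2, w), Pow(Add(1, w), -1)) = Mul(2, w, Pow(Add(1, w), -1)))
Function('h')(Q, H) = Add(1, Q)
Mul(-12967, Function('h')(Function('j')(1), -2)) = Mul(-12967, Add(1, Mul(2, 1, Pow(Add(1, 1), -1)))) = Mul(-12967, Add(1, Mul(2, 1, Pow(2, -1)))) = Mul(-12967, Add(1, Mul(2, 1, Rational(1, 2)))) = Mul(-12967, Add(1, 1)) = Mul(-12967, 2) = -25934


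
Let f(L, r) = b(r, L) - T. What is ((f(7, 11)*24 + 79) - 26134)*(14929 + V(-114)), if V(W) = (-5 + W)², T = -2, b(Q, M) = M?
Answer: -751656510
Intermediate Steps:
f(L, r) = 2 + L (f(L, r) = L - 1*(-2) = L + 2 = 2 + L)
((f(7, 11)*24 + 79) - 26134)*(14929 + V(-114)) = (((2 + 7)*24 + 79) - 26134)*(14929 + (-5 - 114)²) = ((9*24 + 79) - 26134)*(14929 + (-119)²) = ((216 + 79) - 26134)*(14929 + 14161) = (295 - 26134)*29090 = -25839*29090 = -751656510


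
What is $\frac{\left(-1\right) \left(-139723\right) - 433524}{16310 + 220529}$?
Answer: $- \frac{293801}{236839} \approx -1.2405$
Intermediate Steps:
$\frac{\left(-1\right) \left(-139723\right) - 433524}{16310 + 220529} = \frac{139723 - 433524}{236839} = \left(-293801\right) \frac{1}{236839} = - \frac{293801}{236839}$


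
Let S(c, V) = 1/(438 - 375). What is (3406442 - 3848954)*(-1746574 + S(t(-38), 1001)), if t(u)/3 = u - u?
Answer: 772879946864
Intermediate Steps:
t(u) = 0 (t(u) = 3*(u - u) = 3*0 = 0)
S(c, V) = 1/63
(3406442 - 3848954)*(-1746574 + S(t(-38), 1001)) = (3406442 - 3848954)*(-1746574 + 1/63) = -442512*(-110034161/63) = 772879946864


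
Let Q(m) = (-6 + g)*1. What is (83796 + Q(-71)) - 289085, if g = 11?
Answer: -205284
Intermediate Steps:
Q(m) = 5 (Q(m) = (-6 + 11)*1 = 5*1 = 5)
(83796 + Q(-71)) - 289085 = (83796 + 5) - 289085 = 83801 - 289085 = -205284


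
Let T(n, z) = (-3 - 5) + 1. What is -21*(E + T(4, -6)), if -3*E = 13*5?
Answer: 602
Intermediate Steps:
T(n, z) = -7 (T(n, z) = -8 + 1 = -7)
E = -65/3 (E = -13*5/3 = -1/3*65 = -65/3 ≈ -21.667)
-21*(E + T(4, -6)) = -21*(-65/3 - 7) = -21*(-86/3) = 602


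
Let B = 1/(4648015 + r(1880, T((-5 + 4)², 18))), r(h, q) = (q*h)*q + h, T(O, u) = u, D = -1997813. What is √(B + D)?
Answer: I*√6139332351028250990/1753005 ≈ 1413.4*I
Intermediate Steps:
r(h, q) = h + h*q² (r(h, q) = (h*q)*q + h = h*q² + h = h + h*q²)
B = 1/5259015 (B = 1/(4648015 + 1880*(1 + 18²)) = 1/(4648015 + 1880*(1 + 324)) = 1/(4648015 + 1880*325) = 1/(4648015 + 611000) = 1/5259015 ≈ 1.9015e-7)
√(B + D) = √(1/5259015 - 1997813) = √(-10506528534194/5259015) = I*√6139332351028250990/1753005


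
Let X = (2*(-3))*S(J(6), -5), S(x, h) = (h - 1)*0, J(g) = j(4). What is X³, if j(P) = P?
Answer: 0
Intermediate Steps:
J(g) = 4
S(x, h) = 0 (S(x, h) = (-1 + h)*0 = 0)
X = 0 (X = (2*(-3))*0 = -6*0 = 0)
X³ = 0³ = 0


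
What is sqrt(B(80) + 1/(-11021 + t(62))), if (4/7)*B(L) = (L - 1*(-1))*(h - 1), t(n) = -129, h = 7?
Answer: sqrt(1057362751)/1115 ≈ 29.163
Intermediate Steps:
B(L) = 21/2 + 21*L/2 (B(L) = 7*((L - 1*(-1))*(7 - 1))/4 = 7*((L + 1)*6)/4 = 7*((1 + L)*6)/4 = 7*(6 + 6*L)/4 = 21/2 + 21*L/2)
sqrt(B(80) + 1/(-11021 + t(62))) = sqrt((21/2 + (21/2)*80) + 1/(-11021 - 129)) = sqrt((21/2 + 840) + 1/(-11150)) = sqrt(1701/2 - 1/11150) = sqrt(4741537/5575) = sqrt(1057362751)/1115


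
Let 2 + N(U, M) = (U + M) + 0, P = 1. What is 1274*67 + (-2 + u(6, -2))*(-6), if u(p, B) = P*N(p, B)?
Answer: 85358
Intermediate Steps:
N(U, M) = -2 + M + U (N(U, M) = -2 + ((U + M) + 0) = -2 + ((M + U) + 0) = -2 + (M + U) = -2 + M + U)
u(p, B) = -2 + B + p (u(p, B) = 1*(-2 + B + p) = -2 + B + p)
1274*67 + (-2 + u(6, -2))*(-6) = 1274*67 + (-2 + (-2 - 2 + 6))*(-6) = 85358 + (-2 + 2)*(-6) = 85358 + 0*(-6) = 85358 + 0 = 85358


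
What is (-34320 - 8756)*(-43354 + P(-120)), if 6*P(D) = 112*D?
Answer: 1964007144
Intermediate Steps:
P(D) = 56*D/3 (P(D) = (112*D)/6 = 56*D/3)
(-34320 - 8756)*(-43354 + P(-120)) = (-34320 - 8756)*(-43354 + (56/3)*(-120)) = -43076*(-43354 - 2240) = -43076*(-45594) = 1964007144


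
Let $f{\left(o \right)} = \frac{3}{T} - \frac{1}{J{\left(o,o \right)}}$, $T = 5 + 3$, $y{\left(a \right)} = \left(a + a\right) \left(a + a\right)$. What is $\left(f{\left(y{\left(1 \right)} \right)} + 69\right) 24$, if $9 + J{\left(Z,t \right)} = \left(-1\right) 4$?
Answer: $\frac{21669}{13} \approx 1666.8$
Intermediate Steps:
$y{\left(a \right)} = 4 a^{2}$ ($y{\left(a \right)} = 2 a 2 a = 4 a^{2}$)
$J{\left(Z,t \right)} = -13$ ($J{\left(Z,t \right)} = -9 - 4 = -13$)
$T = 8$
$f{\left(o \right)} = \frac{47}{104}$ ($f{\left(o \right)} = \frac{3}{8} - \frac{1}{-13} = 3 \cdot \frac{1}{8} - - \frac{1}{13} = \frac{3}{8} + \frac{1}{13} = \frac{47}{104}$)
$\left(f{\left(y{\left(1 \right)} \right)} + 69\right) 24 = \left(\frac{47}{104} + 69\right) 24 = \frac{7223}{104} \cdot 24 = \frac{21669}{13}$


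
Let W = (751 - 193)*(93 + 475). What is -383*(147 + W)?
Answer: -121445853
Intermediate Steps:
W = 316944 (W = 558*568 = 316944)
-383*(147 + W) = -383*(147 + 316944) = -383*317091 = -121445853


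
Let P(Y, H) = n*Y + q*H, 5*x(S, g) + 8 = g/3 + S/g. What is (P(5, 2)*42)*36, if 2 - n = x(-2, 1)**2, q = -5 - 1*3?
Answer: -186648/5 ≈ -37330.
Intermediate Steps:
x(S, g) = -8/5 + g/15 + S/(5*g) (x(S, g) = -8/5 + (g/3 + S/g)/5 = -8/5 + (g/15 + S/(5*g)) = -8/5 + g/15 + S/(5*g))
q = -8 (q = -5 - 3 = -8)
n = -391/225 (n = 2 - ((1/15)*(3*(-2) + 1*(-24 + 1))/1)**2 = 2 - ((1/15)*1*(-6 + 1*(-23)))**2 = 2 - ((1/15)*1*(-6 - 23))**2 = 2 - ((1/15)*1*(-29))**2 = 2 - (-29/15)**2 = 2 - 1*841/225 = 2 - 841/225 = -391/225 ≈ -1.7378)
P(Y, H) = -8*H - 391*Y/225 (P(Y, H) = -391*Y/225 - 8*H = -8*H - 391*Y/225)
(P(5, 2)*42)*36 = ((-8*2 - 391/225*5)*42)*36 = ((-16 - 391/45)*42)*36 = -1111/45*42*36 = -15554/15*36 = -186648/5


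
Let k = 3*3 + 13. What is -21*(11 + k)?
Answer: -693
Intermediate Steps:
k = 22 (k = 9 + 13 = 22)
-21*(11 + k) = -21*(11 + 22) = -21*33 = -693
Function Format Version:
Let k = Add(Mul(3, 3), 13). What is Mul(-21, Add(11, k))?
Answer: -693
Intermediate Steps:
k = 22 (k = Add(9, 13) = 22)
Mul(-21, Add(11, k)) = Mul(-21, Add(11, 22)) = Mul(-21, 33) = -693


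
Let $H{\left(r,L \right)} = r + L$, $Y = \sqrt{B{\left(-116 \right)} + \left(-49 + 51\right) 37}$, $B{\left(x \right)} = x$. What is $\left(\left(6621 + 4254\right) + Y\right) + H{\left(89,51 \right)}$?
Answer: $11015 + i \sqrt{42} \approx 11015.0 + 6.4807 i$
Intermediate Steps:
$Y = i \sqrt{42}$ ($Y = \sqrt{-116 + \left(-49 + 51\right) 37} = \sqrt{-116 + 2 \cdot 37} = \sqrt{-116 + 74} = \sqrt{-42} = i \sqrt{42} \approx 6.4807 i$)
$H{\left(r,L \right)} = L + r$
$\left(\left(6621 + 4254\right) + Y\right) + H{\left(89,51 \right)} = \left(\left(6621 + 4254\right) + i \sqrt{42}\right) + \left(51 + 89\right) = \left(10875 + i \sqrt{42}\right) + 140 = 11015 + i \sqrt{42}$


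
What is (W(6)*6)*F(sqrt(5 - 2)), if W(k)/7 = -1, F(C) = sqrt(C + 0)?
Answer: -42*3**(1/4) ≈ -55.275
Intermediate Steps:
F(C) = sqrt(C)
W(k) = -7 (W(k) = 7*(-1) = -7)
(W(6)*6)*F(sqrt(5 - 2)) = (-7*6)*sqrt(sqrt(5 - 2)) = -42*3**(1/4)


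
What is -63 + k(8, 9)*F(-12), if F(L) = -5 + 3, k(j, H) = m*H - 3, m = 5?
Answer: -147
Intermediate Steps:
k(j, H) = -3 + 5*H (k(j, H) = 5*H - 3 = -3 + 5*H)
F(L) = -2
-63 + k(8, 9)*F(-12) = -63 + (-3 + 5*9)*(-2) = -63 + (-3 + 45)*(-2) = -63 + 42*(-2) = -63 - 84 = -147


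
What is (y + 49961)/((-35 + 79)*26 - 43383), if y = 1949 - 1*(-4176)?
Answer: -56086/42239 ≈ -1.3278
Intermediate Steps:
y = 6125 (y = 1949 + 4176 = 6125)
(y + 49961)/((-35 + 79)*26 - 43383) = (6125 + 49961)/((-35 + 79)*26 - 43383) = 56086/(44*26 - 43383) = 56086/(1144 - 43383) = 56086/(-42239) = 56086*(-1/42239) = -56086/42239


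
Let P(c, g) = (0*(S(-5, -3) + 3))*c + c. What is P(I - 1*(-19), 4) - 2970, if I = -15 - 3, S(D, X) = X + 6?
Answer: -2969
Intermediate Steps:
S(D, X) = 6 + X
I = -18
P(c, g) = c (P(c, g) = (0*((6 - 3) + 3))*c + c = (0*(3 + 3))*c + c = (0*6)*c + c = 0*c + c = 0 + c = c)
P(I - 1*(-19), 4) - 2970 = (-18 - 1*(-19)) - 2970 = (-18 + 19) - 2970 = 1 - 2970 = -2969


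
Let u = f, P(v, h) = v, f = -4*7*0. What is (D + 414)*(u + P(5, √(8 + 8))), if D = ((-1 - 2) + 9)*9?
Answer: 2340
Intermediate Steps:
f = 0 (f = -28*0 = 0)
u = 0
D = 54 (D = (-3 + 9)*9 = 6*9 = 54)
(D + 414)*(u + P(5, √(8 + 8))) = (54 + 414)*(0 + 5) = 468*5 = 2340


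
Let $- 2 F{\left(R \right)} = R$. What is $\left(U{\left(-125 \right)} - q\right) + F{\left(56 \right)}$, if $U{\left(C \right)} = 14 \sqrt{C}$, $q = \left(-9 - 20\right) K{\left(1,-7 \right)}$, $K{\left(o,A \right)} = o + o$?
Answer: $30 + 70 i \sqrt{5} \approx 30.0 + 156.52 i$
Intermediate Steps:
$K{\left(o,A \right)} = 2 o$
$F{\left(R \right)} = - \frac{R}{2}$
$q = -58$ ($q = \left(-9 - 20\right) 2 \cdot 1 = \left(-29\right) 2 = -58$)
$\left(U{\left(-125 \right)} - q\right) + F{\left(56 \right)} = \left(14 \sqrt{-125} - -58\right) - 28 = \left(14 \cdot 5 i \sqrt{5} + 58\right) - 28 = \left(70 i \sqrt{5} + 58\right) - 28 = \left(58 + 70 i \sqrt{5}\right) - 28 = 30 + 70 i \sqrt{5}$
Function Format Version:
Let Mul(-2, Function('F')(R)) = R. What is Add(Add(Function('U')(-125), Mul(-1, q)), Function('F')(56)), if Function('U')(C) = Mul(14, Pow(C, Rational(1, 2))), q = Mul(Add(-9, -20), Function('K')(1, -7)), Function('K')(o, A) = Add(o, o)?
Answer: Add(30, Mul(70, I, Pow(5, Rational(1, 2)))) ≈ Add(30.000, Mul(156.52, I))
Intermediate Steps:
Function('K')(o, A) = Mul(2, o)
Function('F')(R) = Mul(Rational(-1, 2), R)
q = -58 (q = Mul(Add(-9, -20), Mul(2, 1)) = Mul(-29, 2) = -58)
Add(Add(Function('U')(-125), Mul(-1, q)), Function('F')(56)) = Add(Add(Mul(14, Pow(-125, Rational(1, 2))), Mul(-1, -58)), Mul(Rational(-1, 2), 56)) = Add(Add(Mul(14, Mul(5, I, Pow(5, Rational(1, 2)))), 58), -28) = Add(Add(Mul(70, I, Pow(5, Rational(1, 2))), 58), -28) = Add(Add(58, Mul(70, I, Pow(5, Rational(1, 2)))), -28) = Add(30, Mul(70, I, Pow(5, Rational(1, 2))))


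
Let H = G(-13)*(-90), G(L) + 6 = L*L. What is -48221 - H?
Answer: -33551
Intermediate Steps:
G(L) = -6 + L**2 (G(L) = -6 + L*L = -6 + L**2)
H = -14670 (H = (-6 + (-13)**2)*(-90) = (-6 + 169)*(-90) = 163*(-90) = -14670)
-48221 - H = -48221 - 1*(-14670) = -48221 + 14670 = -33551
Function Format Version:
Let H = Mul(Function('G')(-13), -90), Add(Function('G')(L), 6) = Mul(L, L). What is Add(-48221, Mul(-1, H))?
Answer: -33551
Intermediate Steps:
Function('G')(L) = Add(-6, Pow(L, 2)) (Function('G')(L) = Add(-6, Mul(L, L)) = Add(-6, Pow(L, 2)))
H = -14670 (H = Mul(Add(-6, Pow(-13, 2)), -90) = Mul(Add(-6, 169), -90) = Mul(163, -90) = -14670)
Add(-48221, Mul(-1, H)) = Add(-48221, Mul(-1, -14670)) = Add(-48221, 14670) = -33551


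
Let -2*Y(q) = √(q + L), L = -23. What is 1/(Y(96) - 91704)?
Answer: -366816/33638494391 + 2*√73/33638494391 ≈ -1.0904e-5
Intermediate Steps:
Y(q) = -√(-23 + q)/2 (Y(q) = -√(q - 23)/2 = -√(-23 + q)/2)
1/(Y(96) - 91704) = 1/(-√(-23 + 96)/2 - 91704) = 1/(-√73/2 - 91704) = 1/(-91704 - √73/2)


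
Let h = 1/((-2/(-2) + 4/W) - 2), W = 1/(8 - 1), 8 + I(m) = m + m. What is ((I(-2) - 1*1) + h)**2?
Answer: 122500/729 ≈ 168.04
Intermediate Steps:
I(m) = -8 + 2*m (I(m) = -8 + (m + m) = -8 + 2*m)
W = 1/7 ≈ 0.14286
h = 1/27 (h = 1/((-2/(-2) + 4/(1/7)) - 2) = 1/((-2*(-1/2) + 4*7) - 2) = 1/((1 + 28) - 2) = 1/(29 - 2) = 1/27 ≈ 0.037037)
((I(-2) - 1*1) + h)**2 = (((-8 + 2*(-2)) - 1*1) + 1/27)**2 = (((-8 - 4) - 1) + 1/27)**2 = ((-12 - 1) + 1/27)**2 = (-13 + 1/27)**2 = (-350/27)**2 = 122500/729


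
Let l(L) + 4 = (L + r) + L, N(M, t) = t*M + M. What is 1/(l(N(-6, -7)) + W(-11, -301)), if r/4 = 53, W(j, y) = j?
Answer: 1/269 ≈ 0.0037175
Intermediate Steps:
N(M, t) = M + M*t (N(M, t) = M*t + M = M + M*t)
r = 212 (r = 4*53 = 212)
l(L) = 208 + 2*L (l(L) = -4 + ((L + 212) + L) = -4 + ((212 + L) + L) = -4 + (212 + 2*L) = 208 + 2*L)
1/(l(N(-6, -7)) + W(-11, -301)) = 1/((208 + 2*(-6*(1 - 7))) - 11) = 1/((208 + 2*(-6*(-6))) - 11) = 1/((208 + 2*36) - 11) = 1/((208 + 72) - 11) = 1/(280 - 11) = 1/269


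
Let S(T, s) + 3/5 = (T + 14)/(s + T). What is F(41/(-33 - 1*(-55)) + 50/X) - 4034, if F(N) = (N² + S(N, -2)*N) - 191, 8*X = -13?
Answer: -12240535011021/3614974220 ≈ -3386.1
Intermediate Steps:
X = -13/8 (X = (⅛)*(-13) = -13/8 ≈ -1.6250)
S(T, s) = -⅗ + (14 + T)/(T + s) (S(T, s) = -⅗ + (T + 14)/(s + T) = -⅗ + (14 + T)/(T + s))
F(N) = -191 + N² + N*(76 + 2*N)/(5*(-2 + N)) (F(N) = (N² + ((70 - 3*(-2) + 2*N)/(5*(N - 2)))*N) - 191 = (N² + ((70 + 6 + 2*N)/(5*(-2 + N)))*N) - 191 = (N² + ((76 + 2*N)/(5*(-2 + N)))*N) - 191 = (N² + N*(76 + 2*N)/(5*(-2 + N))) - 191 = -191 + N² + N*(76 + 2*N)/(5*(-2 + N)))
F(41/(-33 - 1*(-55)) + 50/X) - 4034 = (1910 - 879*(41/(-33 - 1*(-55)) + 50/(-13/8)) - 8*(41/(-33 - 1*(-55)) + 50/(-13/8))² + 5*(41/(-33 - 1*(-55)) + 50/(-13/8))³)/(5*(-2 + (41/(-33 - 1*(-55)) + 50/(-13/8)))) - 4034 = (1910 - 879*(41/(-33 + 55) + 50*(-8/13)) - 8*(41/(-33 + 55) + 50*(-8/13))² + 5*(41/(-33 + 55) + 50*(-8/13))³)/(5*(-2 + (41/(-33 + 55) + 50*(-8/13)))) - 4034 = (1910 - 879*(41/22 - 400/13) - 8*(41/22 - 400/13)² + 5*(41/22 - 400/13)³)/(5*(-2 + (41/22 - 400/13))) - 4034 = (1910 - 879*(-8267/286) - 8*(-8267/286)² + 5*(-8267/286)³)/(5*(-2 - 8267/286)) - 4034 = (1910 + 7266693/286 - 8*68343289/81796 + 5*(-564993970163/23393656))/(5*(-8839/286)) - 4034 = (⅕)*(-286/8839)*(1910 + 7266693/286 - 136686578/20449 - 2824969850815/23393656) - 4034 = (⅕)*(-286/8839)*(-2342270992459/23393656) - 4034 = 2342270992459/3614974220 - 4034 = -12240535011021/3614974220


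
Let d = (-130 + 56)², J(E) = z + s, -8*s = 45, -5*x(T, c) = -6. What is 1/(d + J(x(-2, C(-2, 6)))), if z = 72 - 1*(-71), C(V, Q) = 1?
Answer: 8/44907 ≈ 0.00017815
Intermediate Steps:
x(T, c) = 6/5 (x(T, c) = -⅕*(-6) = 6/5)
z = 143 (z = 72 + 71 = 143)
s = -45/8 (s = -⅛*45 = -45/8 ≈ -5.6250)
J(E) = 1099/8 (J(E) = 143 - 45/8 = 1099/8)
d = 5476 (d = (-74)² = 5476)
1/(d + J(x(-2, C(-2, 6)))) = 1/(5476 + 1099/8) = 1/(44907/8) = 8/44907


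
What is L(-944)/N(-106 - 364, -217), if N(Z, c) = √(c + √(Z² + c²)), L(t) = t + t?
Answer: -1888/√(-217 + √267989) ≈ -108.88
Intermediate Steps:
L(t) = 2*t
L(-944)/N(-106 - 364, -217) = (2*(-944))/(√(-217 + √((-106 - 364)² + (-217)²))) = -1888/√(-217 + √((-470)² + 47089)) = -1888/√(-217 + √(220900 + 47089)) = -1888/√(-217 + √267989)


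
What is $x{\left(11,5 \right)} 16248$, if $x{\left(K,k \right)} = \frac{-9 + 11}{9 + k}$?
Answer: $\frac{16248}{7} \approx 2321.1$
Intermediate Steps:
$x{\left(K,k \right)} = \frac{2}{9 + k}$
$x{\left(11,5 \right)} 16248 = \frac{2}{9 + 5} \cdot 16248 = \frac{2}{14} \cdot 16248 = 2 \cdot \frac{1}{14} \cdot 16248 = \frac{1}{7} \cdot 16248 = \frac{16248}{7}$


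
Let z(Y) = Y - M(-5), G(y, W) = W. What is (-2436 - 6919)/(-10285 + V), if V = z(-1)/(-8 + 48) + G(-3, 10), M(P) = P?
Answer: 93550/102749 ≈ 0.91047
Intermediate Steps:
z(Y) = 5 + Y (z(Y) = Y - 1*(-5) = Y + 5 = 5 + Y)
V = 101/10 (V = (5 - 1)/(-8 + 48) + 10 = 4/40 + 10 = 4*(1/40) + 10 = ⅒ + 10 = 101/10 ≈ 10.100)
(-2436 - 6919)/(-10285 + V) = (-2436 - 6919)/(-10285 + 101/10) = -9355/(-102749/10) = -9355*(-10/102749) = 93550/102749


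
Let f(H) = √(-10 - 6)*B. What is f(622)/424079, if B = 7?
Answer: 28*I/424079 ≈ 6.6025e-5*I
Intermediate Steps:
f(H) = 28*I (f(H) = √(-10 - 6)*7 = √(-16)*7 = (4*I)*7 = 28*I)
f(622)/424079 = (28*I)/424079 = (28*I)*(1/424079) = 28*I/424079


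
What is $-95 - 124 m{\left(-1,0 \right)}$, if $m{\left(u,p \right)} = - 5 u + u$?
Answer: $-591$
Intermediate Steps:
$m{\left(u,p \right)} = - 4 u$
$-95 - 124 m{\left(-1,0 \right)} = -95 - 124 \left(\left(-4\right) \left(-1\right)\right) = -95 - 496 = -591$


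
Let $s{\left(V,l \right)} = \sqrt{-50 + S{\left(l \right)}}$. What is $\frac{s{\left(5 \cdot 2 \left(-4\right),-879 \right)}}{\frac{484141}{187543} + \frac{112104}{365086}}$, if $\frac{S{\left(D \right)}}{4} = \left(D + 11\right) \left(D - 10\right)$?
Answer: $\frac{34234661849 \sqrt{3086558}}{98888710799} \approx 608.21$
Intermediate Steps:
$S{\left(D \right)} = 4 \left(-10 + D\right) \left(11 + D\right)$ ($S{\left(D \right)} = 4 \left(D + 11\right) \left(D - 10\right) = 4 \left(11 + D\right) \left(-10 + D\right) = 4 \left(-10 + D\right) \left(11 + D\right)$)
$s{\left(V,l \right)} = \sqrt{-490 + 4 l + 4 l^{2}}$ ($s{\left(V,l \right)} = \sqrt{-50 + \left(-440 + 4 l + 4 l^{2}\right)} = \sqrt{-490 + 4 l + 4 l^{2}}$)
$\frac{s{\left(5 \cdot 2 \left(-4\right),-879 \right)}}{\frac{484141}{187543} + \frac{112104}{365086}} = \frac{\sqrt{-490 + 4 \left(-879\right) + 4 \left(-879\right)^{2}}}{\frac{484141}{187543} + \frac{112104}{365086}} = \frac{\sqrt{-490 - 3516 + 4 \cdot 772641}}{484141 \cdot \frac{1}{187543} + 112104 \cdot \frac{1}{365086}} = \frac{\sqrt{-490 - 3516 + 3090564}}{\frac{484141}{187543} + \frac{56052}{182543}} = \frac{\sqrt{3086558}}{\frac{98888710799}{34234661849}} = \sqrt{3086558} \cdot \frac{34234661849}{98888710799} = \frac{34234661849 \sqrt{3086558}}{98888710799}$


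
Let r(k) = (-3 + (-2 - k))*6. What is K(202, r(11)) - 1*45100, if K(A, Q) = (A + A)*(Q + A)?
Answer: -2276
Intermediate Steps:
r(k) = -30 - 6*k (r(k) = (-5 - k)*6 = -30 - 6*k)
K(A, Q) = 2*A*(A + Q) (K(A, Q) = (2*A)*(A + Q) = 2*A*(A + Q))
K(202, r(11)) - 1*45100 = 2*202*(202 + (-30 - 6*11)) - 1*45100 = 2*202*(202 + (-30 - 66)) - 45100 = 2*202*(202 - 96) - 45100 = 2*202*106 - 45100 = 42824 - 45100 = -2276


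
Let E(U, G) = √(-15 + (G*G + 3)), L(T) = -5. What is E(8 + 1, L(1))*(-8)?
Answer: -8*√13 ≈ -28.844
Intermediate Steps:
E(U, G) = √(-12 + G²) (E(U, G) = √(-15 + (G² + 3)) = √(-15 + (3 + G²)) = √(-12 + G²))
E(8 + 1, L(1))*(-8) = √(-12 + (-5)²)*(-8) = √(-12 + 25)*(-8) = √13*(-8) = -8*√13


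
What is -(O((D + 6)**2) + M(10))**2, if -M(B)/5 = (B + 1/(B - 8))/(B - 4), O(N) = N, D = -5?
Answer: -961/16 ≈ -60.063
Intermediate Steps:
M(B) = -5*(B + 1/(-8 + B))/(-4 + B) (M(B) = -5*(B + 1/(B - 8))/(B - 4) = -5*(B + 1/(-8 + B))/(-4 + B))
-(O((D + 6)**2) + M(10))**2 = -((-5 + 6)**2 + 5*(-1 - 1*10**2 + 8*10)/(32 + 10**2 - 12*10))**2 = -(1**2 + 5*(-1 - 1*100 + 80)/(32 + 100 - 120))**2 = -(1 + 5*(-1 - 100 + 80)/12)**2 = -(1 + 5*(1/12)*(-21))**2 = -(1 - 35/4)**2 = -(-31/4)**2 = -1*961/16 = -961/16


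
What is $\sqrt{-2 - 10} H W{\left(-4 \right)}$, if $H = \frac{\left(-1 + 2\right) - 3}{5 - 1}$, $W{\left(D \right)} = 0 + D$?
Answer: $4 i \sqrt{3} \approx 6.9282 i$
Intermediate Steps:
$W{\left(D \right)} = D$
$H = - \frac{1}{2}$ ($H = \frac{1 - 3}{4} = \left(-2\right) \frac{1}{4} = - \frac{1}{2} \approx -0.5$)
$\sqrt{-2 - 10} H W{\left(-4 \right)} = \sqrt{-2 - 10} \left(- \frac{1}{2}\right) \left(-4\right) = \sqrt{-12} \left(- \frac{1}{2}\right) \left(-4\right) = 2 i \sqrt{3} \left(- \frac{1}{2}\right) \left(-4\right) = - i \sqrt{3} \left(-4\right) = 4 i \sqrt{3}$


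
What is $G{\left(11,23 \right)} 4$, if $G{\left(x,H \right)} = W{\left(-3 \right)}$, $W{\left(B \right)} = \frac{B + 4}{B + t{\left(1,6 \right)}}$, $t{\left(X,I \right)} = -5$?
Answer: $- \frac{1}{2} \approx -0.5$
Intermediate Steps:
$W{\left(B \right)} = \frac{4 + B}{-5 + B}$ ($W{\left(B \right)} = \frac{B + 4}{B - 5} = \frac{4 + B}{-5 + B}$)
$G{\left(x,H \right)} = - \frac{1}{8}$ ($G{\left(x,H \right)} = \frac{4 - 3}{-5 - 3} = \frac{1}{-8} \cdot 1 = \left(- \frac{1}{8}\right) 1 = - \frac{1}{8}$)
$G{\left(11,23 \right)} 4 = \left(- \frac{1}{8}\right) 4 = - \frac{1}{2}$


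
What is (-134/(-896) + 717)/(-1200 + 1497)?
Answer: 321283/133056 ≈ 2.4146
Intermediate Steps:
(-134/(-896) + 717)/(-1200 + 1497) = (-134*(-1/896) + 717)/297 = (67/448 + 717)/297 = (1/297)*(321283/448) = 321283/133056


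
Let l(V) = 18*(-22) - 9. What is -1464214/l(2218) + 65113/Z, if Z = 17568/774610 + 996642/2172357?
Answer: 2531173857387853933/18228888616410 ≈ 1.3886e+5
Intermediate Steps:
l(V) = -405 (l(V) = -396 - 9 = -405)
Z = 45009601522/93484969765 (Z = 17568*(1/774610) + 996642*(1/2172357) = 8784/387305 + 110738/241373 = 45009601522/93484969765 ≈ 0.48146)
-1464214/l(2218) + 65113/Z = -1464214/(-405) + 65113/(45009601522/93484969765) = -1464214*(-1/405) + 65113*(93484969765/45009601522) = 1464214/405 + 6087086836308445/45009601522 = 2531173857387853933/18228888616410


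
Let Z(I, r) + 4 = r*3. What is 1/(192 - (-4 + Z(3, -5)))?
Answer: 1/215 ≈ 0.0046512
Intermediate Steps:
Z(I, r) = -4 + 3*r (Z(I, r) = -4 + r*3 = -4 + 3*r)
1/(192 - (-4 + Z(3, -5))) = 1/(192 - (-4 + (-4 + 3*(-5)))) = 1/(192 - (-4 + (-4 - 15))) = 1/(192 - (-4 - 19)) = 1/(192 - 1*(-23)) = 1/(192 + 23) = 1/215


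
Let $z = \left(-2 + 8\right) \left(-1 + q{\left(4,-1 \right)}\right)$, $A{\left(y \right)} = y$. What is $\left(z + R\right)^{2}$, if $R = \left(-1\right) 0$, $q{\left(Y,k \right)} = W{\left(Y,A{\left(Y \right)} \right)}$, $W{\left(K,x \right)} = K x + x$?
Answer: $12996$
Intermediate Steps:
$W{\left(K,x \right)} = x + K x$
$q{\left(Y,k \right)} = Y \left(1 + Y\right)$
$R = 0$
$z = 114$ ($z = \left(-2 + 8\right) \left(-1 + 4 \left(1 + 4\right)\right) = 6 \left(-1 + 4 \cdot 5\right) = 6 \left(-1 + 20\right) = 6 \cdot 19 = 114$)
$\left(z + R\right)^{2} = \left(114 + 0\right)^{2} = 114^{2} = 12996$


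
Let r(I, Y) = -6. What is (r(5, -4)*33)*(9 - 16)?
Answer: 1386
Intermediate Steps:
(r(5, -4)*33)*(9 - 16) = (-6*33)*(9 - 16) = -198*(-7) = 1386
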